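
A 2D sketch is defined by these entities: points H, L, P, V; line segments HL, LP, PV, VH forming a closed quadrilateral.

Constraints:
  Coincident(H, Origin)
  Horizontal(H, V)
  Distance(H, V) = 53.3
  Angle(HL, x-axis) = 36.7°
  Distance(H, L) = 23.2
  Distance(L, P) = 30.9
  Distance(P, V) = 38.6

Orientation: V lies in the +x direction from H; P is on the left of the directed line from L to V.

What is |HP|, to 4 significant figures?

53.91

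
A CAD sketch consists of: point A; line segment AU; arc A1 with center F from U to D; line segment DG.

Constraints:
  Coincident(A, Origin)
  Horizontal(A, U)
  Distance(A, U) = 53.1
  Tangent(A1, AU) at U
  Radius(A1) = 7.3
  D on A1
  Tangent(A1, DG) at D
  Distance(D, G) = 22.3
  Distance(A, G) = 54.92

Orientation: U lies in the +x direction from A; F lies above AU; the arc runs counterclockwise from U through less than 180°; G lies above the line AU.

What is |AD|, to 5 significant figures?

60.172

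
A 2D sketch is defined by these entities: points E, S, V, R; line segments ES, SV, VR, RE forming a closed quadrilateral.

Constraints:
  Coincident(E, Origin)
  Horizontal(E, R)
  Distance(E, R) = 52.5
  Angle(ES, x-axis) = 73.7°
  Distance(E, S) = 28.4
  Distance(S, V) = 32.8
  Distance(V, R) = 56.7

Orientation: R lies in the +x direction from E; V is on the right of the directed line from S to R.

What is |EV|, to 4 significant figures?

5.229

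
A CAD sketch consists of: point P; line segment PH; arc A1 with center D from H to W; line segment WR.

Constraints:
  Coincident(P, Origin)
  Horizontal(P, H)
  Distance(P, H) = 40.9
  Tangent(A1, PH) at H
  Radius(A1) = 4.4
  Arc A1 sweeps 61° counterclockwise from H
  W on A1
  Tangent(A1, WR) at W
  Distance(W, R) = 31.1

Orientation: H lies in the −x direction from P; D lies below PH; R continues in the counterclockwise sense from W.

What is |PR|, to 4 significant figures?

66.69

P is at the origin; P and H share the same y with |PH| = 40.9 and H on the −x side, so H = (-40.90, 0.000). A1 meets PH tangentially, so DH is at right angles to PH, so D = H + (0, -4.4) = (-40.90, -4.400). On A1, H sits at bearing 90° from D; a 61° counterclockwise sweep puts W at bearing 151°, so W = D + 4.4·(cos 151°, sin 151°) = (-44.75, -2.267). Since A1 is tangent to WR there, DW ⟂ WR, so WR runs along (−sin 151°, cos 151°); with |WR| = 31.1, R = (-59.83, -29.47). Then |PR| = |R − P| = 66.69.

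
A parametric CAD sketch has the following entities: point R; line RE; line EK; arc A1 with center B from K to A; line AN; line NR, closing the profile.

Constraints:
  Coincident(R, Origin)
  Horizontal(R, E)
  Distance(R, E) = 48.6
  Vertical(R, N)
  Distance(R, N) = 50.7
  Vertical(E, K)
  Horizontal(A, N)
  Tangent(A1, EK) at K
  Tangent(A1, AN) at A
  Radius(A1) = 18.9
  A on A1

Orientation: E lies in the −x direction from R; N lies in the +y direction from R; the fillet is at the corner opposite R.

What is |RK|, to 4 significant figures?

58.08

R is at the origin; R and E share the same y with |RE| = 48.6 and E on the −x side, so E = (-48.60, 0.000). R and N share the same x with |RN| = 50.7 and N on the +y side, so N = (0.000, 50.70). The virtual corner opposite R is at (-48.60, 50.70). Since A1 is tangent to EK there, BK ⟂ EK and tangency of A1 to AN means the radius BA is perpendicular to AN, with radius 18.9, so the center B sits 18.9 in from both sides at B = (-29.70, 31.80). That places the tangent points at K = (-48.60, 31.80) on EK and A = (-29.70, 50.70) on AN. Then |RK| = |K − R| = 58.08.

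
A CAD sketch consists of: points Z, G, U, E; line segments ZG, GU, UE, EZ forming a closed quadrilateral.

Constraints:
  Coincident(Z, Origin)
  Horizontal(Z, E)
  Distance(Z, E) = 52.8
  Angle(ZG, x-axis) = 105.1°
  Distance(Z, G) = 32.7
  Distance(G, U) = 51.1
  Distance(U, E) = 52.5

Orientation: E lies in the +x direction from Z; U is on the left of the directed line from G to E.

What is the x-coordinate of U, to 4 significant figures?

38.90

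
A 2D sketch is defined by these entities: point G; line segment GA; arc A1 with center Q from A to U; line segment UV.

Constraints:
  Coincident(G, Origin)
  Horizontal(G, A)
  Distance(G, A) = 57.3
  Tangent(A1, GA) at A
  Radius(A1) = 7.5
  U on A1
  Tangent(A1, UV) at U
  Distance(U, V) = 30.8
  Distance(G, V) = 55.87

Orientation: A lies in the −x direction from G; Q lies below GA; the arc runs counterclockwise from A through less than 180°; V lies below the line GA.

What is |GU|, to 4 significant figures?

64.20

Checks: |QU| = 7.500 ✓; ∠(QU, UV) = 90.00° ✓; |UV| = 30.80 ✓; |GV| = 55.87 ✓.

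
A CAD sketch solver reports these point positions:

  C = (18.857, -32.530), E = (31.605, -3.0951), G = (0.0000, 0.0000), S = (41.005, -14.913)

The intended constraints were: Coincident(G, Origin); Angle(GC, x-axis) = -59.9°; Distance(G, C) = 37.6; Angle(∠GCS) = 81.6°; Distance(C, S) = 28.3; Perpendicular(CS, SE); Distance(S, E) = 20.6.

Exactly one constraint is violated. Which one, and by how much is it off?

Distance(S, E) = 20.6 — off by 5.50.

G = (0.00, 0.00) ✓; GC at -59.90° ✓; |GC| = 37.60 ✓; ∠GCS = 81.60° ✓; |CS| = 28.30 ✓; ∠(CS, SE) = 90.00° ✓; |SE| = 15.10 ✗.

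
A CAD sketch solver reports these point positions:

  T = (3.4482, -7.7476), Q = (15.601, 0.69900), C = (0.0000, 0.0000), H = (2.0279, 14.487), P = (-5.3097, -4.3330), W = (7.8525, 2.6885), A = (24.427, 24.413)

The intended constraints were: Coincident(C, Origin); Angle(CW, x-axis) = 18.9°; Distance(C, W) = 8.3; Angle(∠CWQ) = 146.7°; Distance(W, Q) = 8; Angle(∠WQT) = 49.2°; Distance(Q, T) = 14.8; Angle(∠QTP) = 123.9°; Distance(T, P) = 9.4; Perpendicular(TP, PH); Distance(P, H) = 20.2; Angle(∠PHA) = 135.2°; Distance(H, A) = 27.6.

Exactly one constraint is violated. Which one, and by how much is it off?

Distance(H, A) = 27.6 — off by 3.10.

C = (0.00, 0.00) ✓; CW at 18.90° ✓; |CW| = 8.300 ✓; ∠CWQ = 146.7° ✓; |WQ| = 8.000 ✓; ∠WQT = 49.20° ✓; |QT| = 14.80 ✓; ∠QTP = 123.9° ✓; |TP| = 9.400 ✓; ∠(TP, PH) = 90.00° ✓; |PH| = 20.20 ✓; ∠PHA = 135.2° ✓; |HA| = 24.50 ✗.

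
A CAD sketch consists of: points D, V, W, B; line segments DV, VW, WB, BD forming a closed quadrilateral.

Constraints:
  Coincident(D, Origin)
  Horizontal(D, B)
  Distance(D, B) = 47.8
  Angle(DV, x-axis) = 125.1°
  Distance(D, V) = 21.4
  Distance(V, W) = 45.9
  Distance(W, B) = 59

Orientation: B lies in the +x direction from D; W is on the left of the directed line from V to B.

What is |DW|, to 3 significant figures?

54.6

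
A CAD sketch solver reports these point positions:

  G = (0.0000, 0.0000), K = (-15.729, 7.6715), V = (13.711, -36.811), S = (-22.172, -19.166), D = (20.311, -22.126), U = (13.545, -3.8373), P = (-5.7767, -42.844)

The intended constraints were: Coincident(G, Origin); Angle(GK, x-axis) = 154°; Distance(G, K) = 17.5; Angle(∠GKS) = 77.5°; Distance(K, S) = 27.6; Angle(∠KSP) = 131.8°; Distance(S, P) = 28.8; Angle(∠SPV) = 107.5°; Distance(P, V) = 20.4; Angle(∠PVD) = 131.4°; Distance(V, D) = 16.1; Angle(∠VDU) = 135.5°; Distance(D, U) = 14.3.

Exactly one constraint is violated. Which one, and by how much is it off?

Distance(D, U) = 14.3 — off by 5.20.

G = (0.00, 0.00) ✓; GK at 154.0° ✓; |GK| = 17.50 ✓; ∠GKS = 77.50° ✓; |KS| = 27.60 ✓; ∠KSP = 131.8° ✓; |SP| = 28.80 ✓; ∠SPV = 107.5° ✓; |PV| = 20.40 ✓; ∠PVD = 131.4° ✓; |VD| = 16.10 ✓; ∠VDU = 135.5° ✓; |DU| = 19.50 ✗.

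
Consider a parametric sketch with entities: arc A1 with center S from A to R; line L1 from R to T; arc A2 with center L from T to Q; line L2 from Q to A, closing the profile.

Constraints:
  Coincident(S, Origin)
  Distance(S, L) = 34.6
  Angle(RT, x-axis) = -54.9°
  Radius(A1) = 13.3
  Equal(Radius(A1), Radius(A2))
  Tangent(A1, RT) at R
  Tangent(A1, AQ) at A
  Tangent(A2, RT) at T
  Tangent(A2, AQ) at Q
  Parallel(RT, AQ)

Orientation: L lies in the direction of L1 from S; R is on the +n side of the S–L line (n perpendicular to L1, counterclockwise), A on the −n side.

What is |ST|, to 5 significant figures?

37.068

The slot axis is L1's direction at -54.9°, so u = (cos -54.9°, sin -54.9°) = (0.57501, -0.81815) and n = (−sin -54.9°, cos -54.9°) = (0.81815, 0.57501). S is at the origin and L lies 34.6 along u from S, so L = 34.6·u = (19.895, -28.308). Tangency of A1 to both parallel lines with radius 13.3 puts R and A at S ± 13.3·n: R = (10.881, 7.6476), A = (-10.881, -7.6476). Equal radii place T and Q the same way about L: T = L + 13.3·n = (30.777, -20.660), Q = L − 13.3·n = (9.0138, -35.956). Then |ST| = |T − S| = 37.068.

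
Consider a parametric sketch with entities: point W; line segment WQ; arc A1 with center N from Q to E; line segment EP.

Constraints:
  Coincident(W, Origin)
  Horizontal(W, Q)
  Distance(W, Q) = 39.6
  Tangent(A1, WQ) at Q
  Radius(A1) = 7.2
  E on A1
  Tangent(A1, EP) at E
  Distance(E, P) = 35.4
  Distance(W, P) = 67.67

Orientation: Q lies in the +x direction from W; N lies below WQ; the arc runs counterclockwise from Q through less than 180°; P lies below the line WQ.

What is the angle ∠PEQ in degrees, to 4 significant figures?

117.1°

Checks: |NE| = 7.200 ✓; ∠(NE, EP) = 90.00° ✓; |EP| = 35.40 ✓; |WP| = 67.67 ✓.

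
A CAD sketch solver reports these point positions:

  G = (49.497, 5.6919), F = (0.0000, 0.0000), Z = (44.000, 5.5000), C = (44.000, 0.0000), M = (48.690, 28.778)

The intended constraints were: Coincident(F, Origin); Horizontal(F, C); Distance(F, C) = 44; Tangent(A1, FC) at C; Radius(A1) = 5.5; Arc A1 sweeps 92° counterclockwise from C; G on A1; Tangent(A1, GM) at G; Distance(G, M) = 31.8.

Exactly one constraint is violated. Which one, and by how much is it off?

Distance(G, M) = 31.8 — off by 8.70.

F = (0.00, 0.00) ✓; F.y = 0.00, C.y = 0.00 ✓; |FC| = 44.00 ✓; ∠(ZC, CF) = 90.00° ✓; |ZC| = 5.500 ✓; bearing(Z→G) − bearing(Z→C) = 92.00° ✓; |ZG| = 5.500 ✓; ∠(ZG, GM) = 90.00° ✓; |GM| = 23.10 ✗.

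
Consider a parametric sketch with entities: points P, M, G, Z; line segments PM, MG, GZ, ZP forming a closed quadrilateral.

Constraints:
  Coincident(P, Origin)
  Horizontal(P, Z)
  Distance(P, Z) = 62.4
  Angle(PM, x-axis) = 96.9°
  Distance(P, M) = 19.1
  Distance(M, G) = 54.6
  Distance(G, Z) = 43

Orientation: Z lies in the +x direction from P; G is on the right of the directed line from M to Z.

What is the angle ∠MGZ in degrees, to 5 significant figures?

86.518°

Checks: |MG| = 54.60 ✓; |GZ| = 43.00 ✓.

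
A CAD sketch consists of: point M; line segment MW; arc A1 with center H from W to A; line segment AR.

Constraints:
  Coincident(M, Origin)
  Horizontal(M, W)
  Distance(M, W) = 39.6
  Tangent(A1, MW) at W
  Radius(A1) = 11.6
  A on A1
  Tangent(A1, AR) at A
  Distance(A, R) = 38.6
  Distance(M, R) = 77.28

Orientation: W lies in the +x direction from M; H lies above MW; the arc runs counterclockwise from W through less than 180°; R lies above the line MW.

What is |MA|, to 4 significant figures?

51.11

Checks: ∠(HW, WM) = 90.00° ✓; |HW| = 11.60 ✓; |HA| = 11.60 ✓; ∠(HA, AR) = 90.00° ✓; |AR| = 38.60 ✓; |MR| = 77.28 ✓.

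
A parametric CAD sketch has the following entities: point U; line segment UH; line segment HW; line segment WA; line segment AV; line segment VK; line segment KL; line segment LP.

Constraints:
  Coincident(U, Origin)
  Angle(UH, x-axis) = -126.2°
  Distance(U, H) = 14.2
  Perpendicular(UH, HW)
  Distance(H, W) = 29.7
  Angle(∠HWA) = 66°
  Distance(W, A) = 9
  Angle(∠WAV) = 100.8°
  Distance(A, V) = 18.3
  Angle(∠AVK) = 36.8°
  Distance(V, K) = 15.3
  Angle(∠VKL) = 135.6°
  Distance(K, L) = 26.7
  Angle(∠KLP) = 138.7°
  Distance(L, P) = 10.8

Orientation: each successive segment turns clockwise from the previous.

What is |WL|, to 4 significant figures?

19.00

U is at the origin; UH runs at -126.2° with length 14.2, so H = (-8.387, -11.46). The perpendicularity gives HW at right angles to UH, so HW runs at 143.8°; with |HW| = 29.7, W = (-32.35, 6.082). ∠HWA = 66.0° gives WA at 29.80° from the x-axis; with |WA| = 9.0, A = (-24.54, 10.55). ∠WAV = 100.8° gives AV at -49.40° from the x-axis; with |AV| = 18.3, V = (-12.63, -3.340). ∠AVK = 36.8° gives VK at 167.4° from the x-axis; with |VK| = 15.3, K = (-27.57, -0.002156). ∠VKL = 135.6° gives KL at 123.0° from the x-axis; with |KL| = 26.7, L = (-42.11, 22.39). Then |WL| = |L − W| = 19.00.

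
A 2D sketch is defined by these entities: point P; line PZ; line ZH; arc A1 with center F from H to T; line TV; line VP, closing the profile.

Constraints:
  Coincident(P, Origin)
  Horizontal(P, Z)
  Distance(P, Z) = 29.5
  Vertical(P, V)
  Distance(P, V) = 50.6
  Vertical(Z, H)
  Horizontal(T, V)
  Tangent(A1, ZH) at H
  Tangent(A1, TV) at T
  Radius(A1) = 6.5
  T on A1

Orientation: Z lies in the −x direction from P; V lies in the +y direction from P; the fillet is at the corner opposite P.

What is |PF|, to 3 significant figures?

49.7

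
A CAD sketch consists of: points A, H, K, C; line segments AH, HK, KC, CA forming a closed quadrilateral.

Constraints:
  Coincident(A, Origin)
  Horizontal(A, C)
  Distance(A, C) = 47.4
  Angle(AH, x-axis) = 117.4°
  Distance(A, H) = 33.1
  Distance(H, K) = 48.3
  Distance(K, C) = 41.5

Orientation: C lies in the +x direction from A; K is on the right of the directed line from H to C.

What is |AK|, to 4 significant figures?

15.23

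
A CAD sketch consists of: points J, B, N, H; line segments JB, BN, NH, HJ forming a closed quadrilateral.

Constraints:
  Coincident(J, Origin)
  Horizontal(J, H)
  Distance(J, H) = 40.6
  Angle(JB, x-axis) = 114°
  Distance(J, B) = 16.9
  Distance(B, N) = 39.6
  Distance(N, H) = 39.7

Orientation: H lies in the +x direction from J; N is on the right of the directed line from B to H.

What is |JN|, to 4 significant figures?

22.74

Checks: |BN| = 39.60 ✓; |NH| = 39.70 ✓.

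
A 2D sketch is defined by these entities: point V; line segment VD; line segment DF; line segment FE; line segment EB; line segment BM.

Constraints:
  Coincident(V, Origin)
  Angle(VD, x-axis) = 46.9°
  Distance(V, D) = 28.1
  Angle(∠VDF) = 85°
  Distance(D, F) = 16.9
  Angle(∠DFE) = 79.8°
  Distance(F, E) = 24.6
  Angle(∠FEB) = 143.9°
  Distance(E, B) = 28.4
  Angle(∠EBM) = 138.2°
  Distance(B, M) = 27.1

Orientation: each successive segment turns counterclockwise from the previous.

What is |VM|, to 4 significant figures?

41.09

V is at the origin; VD runs at 46.9° with length 28.1, so D = (19.20, 20.52). ∠VDF = 85.0° gives DF at 141.9° from the x-axis; with |DF| = 16.9, F = (5.901, 30.95). ∠DFE = 79.8° gives FE at -117.9° from the x-axis; with |FE| = 24.6, E = (-5.610, 9.205). ∠FEB = 143.9° gives EB at -81.80° from the x-axis; with |EB| = 28.4, B = (-1.560, -18.90). ∠EBM = 138.2° gives BM at -40.00° from the x-axis; with |BM| = 27.1, M = (19.20, -36.32). Then |VM| = |M − V| = 41.09.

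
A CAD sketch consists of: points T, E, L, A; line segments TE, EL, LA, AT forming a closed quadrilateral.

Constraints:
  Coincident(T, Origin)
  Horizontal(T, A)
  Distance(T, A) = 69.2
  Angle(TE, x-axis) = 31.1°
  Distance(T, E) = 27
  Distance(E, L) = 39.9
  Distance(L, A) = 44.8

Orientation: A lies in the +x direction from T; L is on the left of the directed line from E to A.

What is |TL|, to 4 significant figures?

66.52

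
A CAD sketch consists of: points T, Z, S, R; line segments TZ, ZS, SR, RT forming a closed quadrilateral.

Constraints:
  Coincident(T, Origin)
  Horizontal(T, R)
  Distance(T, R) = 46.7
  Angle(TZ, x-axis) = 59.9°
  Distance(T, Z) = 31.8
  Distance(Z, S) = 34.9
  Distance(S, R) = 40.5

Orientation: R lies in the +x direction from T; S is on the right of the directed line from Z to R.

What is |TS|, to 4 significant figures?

9.058

Checks: |ZS| = 34.90 ✓; |SR| = 40.50 ✓.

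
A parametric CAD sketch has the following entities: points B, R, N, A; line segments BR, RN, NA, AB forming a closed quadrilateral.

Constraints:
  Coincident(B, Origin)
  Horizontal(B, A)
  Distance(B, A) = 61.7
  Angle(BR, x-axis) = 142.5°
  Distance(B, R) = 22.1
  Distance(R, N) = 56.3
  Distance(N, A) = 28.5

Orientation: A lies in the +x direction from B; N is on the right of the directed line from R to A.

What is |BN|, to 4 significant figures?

35.39

Checks: |RN| = 56.30 ✓; |NA| = 28.50 ✓.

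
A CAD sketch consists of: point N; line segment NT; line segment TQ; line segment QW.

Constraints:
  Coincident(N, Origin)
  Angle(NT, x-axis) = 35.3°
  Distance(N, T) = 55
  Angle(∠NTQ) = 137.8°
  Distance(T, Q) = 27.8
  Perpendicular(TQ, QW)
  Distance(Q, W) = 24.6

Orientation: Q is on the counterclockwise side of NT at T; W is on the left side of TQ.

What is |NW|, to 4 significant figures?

69.65

N is at the origin; NT runs at 35.3° with length 55.0, so T = 55.0·(cos 35.3°, sin 35.3°) = (44.89, 31.78). ∠NTQ = 137.8°, so TQ runs at 35.3° + (180° − 137.8°) = 77.50° from the x-axis; with |TQ| = 27.8, Q = T + 27.8·(cos 77.50°, sin 77.50°) = (50.90, 58.92). TQ ⟂ QW; with |QW| = 24.6 on the left of TQ, W = Q + 24.6·(-0.9763, 0.2164) = (26.89, 64.25). Then |NW| = |W − N| = 69.65.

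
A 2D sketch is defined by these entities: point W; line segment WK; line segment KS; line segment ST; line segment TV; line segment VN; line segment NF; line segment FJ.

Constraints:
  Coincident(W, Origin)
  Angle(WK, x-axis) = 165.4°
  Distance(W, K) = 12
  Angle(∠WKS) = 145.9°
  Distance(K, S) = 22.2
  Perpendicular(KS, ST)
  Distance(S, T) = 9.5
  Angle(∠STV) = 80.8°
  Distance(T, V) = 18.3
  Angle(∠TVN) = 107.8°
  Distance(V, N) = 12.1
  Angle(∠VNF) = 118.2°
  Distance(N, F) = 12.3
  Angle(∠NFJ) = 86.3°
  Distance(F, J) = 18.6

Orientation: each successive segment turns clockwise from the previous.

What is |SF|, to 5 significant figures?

16.225

W is at the origin; WK runs at 165.4° with length 12.0, so K = (-11.613, 3.0248). ∠WKS = 145.9° gives KS at 131.30° from the x-axis; with |KS| = 22.2, S = (-26.265, 19.703). The perpendicularity gives ST at right angles to KS, so ST runs at 41.300°; with |ST| = 9.5, T = (-19.128, 25.973). ∠STV = 80.8° gives TV at -57.900° from the x-axis; with |TV| = 18.3, V = (-9.4029, 10.471). ∠TVN = 107.8° gives VN at -130.10° from the x-axis; with |VN| = 12.1, N = (-17.197, 1.2150). ∠VNF = 118.2° gives NF at 168.10° from the x-axis; with |NF| = 12.3, F = (-29.233, 3.7513). Then |SF| = |F − S| = 16.225.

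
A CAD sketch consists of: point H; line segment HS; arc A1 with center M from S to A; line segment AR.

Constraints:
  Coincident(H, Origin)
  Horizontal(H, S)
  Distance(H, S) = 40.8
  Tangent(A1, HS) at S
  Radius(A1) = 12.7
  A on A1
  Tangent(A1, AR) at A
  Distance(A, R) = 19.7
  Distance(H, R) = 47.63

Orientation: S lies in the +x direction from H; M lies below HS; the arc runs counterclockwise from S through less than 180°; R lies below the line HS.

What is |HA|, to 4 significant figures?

32.33

Checks: ∠(MS, SH) = 90.00° ✓; |MS| = 12.70 ✓; |MA| = 12.70 ✓; ∠(MA, AR) = 90.00° ✓; |AR| = 19.70 ✓; |HR| = 47.63 ✓.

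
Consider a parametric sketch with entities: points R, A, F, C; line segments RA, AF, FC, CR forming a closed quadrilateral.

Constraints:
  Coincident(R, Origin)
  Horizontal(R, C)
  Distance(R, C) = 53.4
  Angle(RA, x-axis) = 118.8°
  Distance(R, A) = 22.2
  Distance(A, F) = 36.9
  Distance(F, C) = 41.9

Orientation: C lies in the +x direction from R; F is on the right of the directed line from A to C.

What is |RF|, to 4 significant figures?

15.56

R is at the origin; RC is horizontal with |RC| = 53.4 and C in +x, so C = (53.4, 0). RA runs at 118.8° with |RA| = 22.2, so A = (-10.69, 19.45). F is determined by |AF| = 36.9 and |FC| = 41.9 together: it lies at the intersection of circle(A, 36.9) and circle(C, 41.9). With |AC| = 66.98, the foot of the radical line on AC is 30.55 from A and the perpendicular offset is √(36.9² − 30.55²) = 20.70. Taking the right-of-AC solution: F = (12.53, -9.222).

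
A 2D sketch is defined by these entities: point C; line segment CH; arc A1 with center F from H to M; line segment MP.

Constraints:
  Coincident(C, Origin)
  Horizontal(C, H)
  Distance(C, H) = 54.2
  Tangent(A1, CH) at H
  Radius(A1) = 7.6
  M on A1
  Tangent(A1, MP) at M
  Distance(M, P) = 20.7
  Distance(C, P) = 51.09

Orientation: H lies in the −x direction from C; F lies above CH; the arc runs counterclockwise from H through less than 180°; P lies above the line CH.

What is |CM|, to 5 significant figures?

47.132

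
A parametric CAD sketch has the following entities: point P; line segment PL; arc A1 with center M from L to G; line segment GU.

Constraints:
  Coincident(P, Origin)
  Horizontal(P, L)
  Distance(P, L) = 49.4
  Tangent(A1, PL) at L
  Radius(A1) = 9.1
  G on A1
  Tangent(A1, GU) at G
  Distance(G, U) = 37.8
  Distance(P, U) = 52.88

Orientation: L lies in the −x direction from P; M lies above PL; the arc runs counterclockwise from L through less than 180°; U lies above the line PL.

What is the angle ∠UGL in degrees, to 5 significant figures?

142.69°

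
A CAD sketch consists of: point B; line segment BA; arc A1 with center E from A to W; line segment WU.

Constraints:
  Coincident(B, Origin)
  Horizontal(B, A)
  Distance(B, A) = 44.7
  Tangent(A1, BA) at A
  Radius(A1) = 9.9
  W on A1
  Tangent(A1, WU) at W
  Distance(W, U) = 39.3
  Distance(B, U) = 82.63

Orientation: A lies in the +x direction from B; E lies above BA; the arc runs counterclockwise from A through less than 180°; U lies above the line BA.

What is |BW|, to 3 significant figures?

53.5

Checks: |EW| = 9.900 ✓; ∠(EW, WU) = 90.00° ✓; |WU| = 39.30 ✓; |BU| = 82.63 ✓.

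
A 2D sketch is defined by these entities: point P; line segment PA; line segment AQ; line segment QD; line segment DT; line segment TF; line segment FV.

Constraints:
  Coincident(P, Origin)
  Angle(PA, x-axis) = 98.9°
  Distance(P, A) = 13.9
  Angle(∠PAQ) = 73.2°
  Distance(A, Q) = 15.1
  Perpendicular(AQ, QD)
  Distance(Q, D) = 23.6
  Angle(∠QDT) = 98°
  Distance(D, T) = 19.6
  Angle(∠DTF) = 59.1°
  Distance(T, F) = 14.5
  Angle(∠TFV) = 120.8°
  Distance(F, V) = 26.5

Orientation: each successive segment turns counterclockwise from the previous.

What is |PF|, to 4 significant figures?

2.705

P is at the origin; PA runs at 98.9° with length 13.9, so A = (-2.150, 13.73). ∠PAQ = 73.2° gives AQ at -154.3° from the x-axis; with |AQ| = 15.1, Q = (-15.76, 7.184). AQ ⟂ QD, so QD runs at -64.30°; with |QD| = 23.6, D = (-5.522, -14.08). ∠QDT = 98.0° gives DT at 17.70° from the x-axis; with |DT| = 19.6, T = (13.15, -8.122). ∠DTF = 59.1° gives TF at 138.6° from the x-axis; with |TF| = 14.5, F = (2.273, 1.467). Then |PF| = |F − P| = 2.705.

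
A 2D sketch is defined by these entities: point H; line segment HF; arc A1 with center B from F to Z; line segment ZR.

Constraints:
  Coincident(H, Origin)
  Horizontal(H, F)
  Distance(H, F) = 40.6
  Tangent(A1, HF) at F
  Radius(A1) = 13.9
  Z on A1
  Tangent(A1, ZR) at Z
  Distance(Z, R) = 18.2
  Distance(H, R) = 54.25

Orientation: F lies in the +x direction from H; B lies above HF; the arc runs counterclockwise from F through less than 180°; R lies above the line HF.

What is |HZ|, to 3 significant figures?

56.2

Checks: |BF| = 13.90 ✓; |BZ| = 13.90 ✓; ∠(BZ, ZR) = 90.00° ✓; |ZR| = 18.20 ✓; |HR| = 54.25 ✓.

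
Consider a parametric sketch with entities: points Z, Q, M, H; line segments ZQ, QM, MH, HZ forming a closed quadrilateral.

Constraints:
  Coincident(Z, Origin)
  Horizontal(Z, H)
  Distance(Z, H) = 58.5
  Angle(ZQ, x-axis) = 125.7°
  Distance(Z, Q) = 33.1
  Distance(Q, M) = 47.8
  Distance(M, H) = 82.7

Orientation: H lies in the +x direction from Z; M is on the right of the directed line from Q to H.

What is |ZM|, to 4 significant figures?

29.98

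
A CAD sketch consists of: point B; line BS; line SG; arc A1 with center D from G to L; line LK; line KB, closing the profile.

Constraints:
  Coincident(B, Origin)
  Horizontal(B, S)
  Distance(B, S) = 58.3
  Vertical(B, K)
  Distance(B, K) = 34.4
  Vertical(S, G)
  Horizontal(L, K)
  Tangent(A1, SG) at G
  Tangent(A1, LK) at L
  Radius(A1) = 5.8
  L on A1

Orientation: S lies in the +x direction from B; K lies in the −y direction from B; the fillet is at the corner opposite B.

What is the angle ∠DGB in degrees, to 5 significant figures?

26.131°

B is at the origin; B and S share the same y with |BS| = 58.3 and S on the +x side, so S = (58.300, 0.0000). BK is vertical with |BK| = 34.4 and K on the −y side, so K = (0.0000, -34.400). The virtual corner opposite B is at (58.300, -34.400). Tangency of A1 to SG means the radius DG is perpendicular to SG and since A1 is tangent to LK there, DL ⟂ LK, with radius 5.8, so the center D sits 5.8 in from both sides at D = (52.500, -28.600). That places the tangent points at G = (58.300, -28.600) on SG and L = (52.500, -34.400) on LK. Then cos ∠DGB = GD·GB / (|GD||GB|), giving 26.131°.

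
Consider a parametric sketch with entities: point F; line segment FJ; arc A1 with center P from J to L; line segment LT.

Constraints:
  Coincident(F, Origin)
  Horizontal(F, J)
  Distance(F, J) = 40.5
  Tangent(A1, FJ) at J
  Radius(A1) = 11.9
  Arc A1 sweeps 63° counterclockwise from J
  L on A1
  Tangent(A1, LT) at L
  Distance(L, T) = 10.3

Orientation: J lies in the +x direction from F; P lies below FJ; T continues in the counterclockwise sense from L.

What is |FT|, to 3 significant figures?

29.7

On A1, J sits at bearing 90° from P; a 63° counterclockwise sweep puts L at bearing 153°, so L = P + 11.9·(cos 153°, sin 153°) = (29.9, -6.50). Tangency of A1 to LT means the radius PL is perpendicular to LT, so LT runs along (−sin 153°, cos 153°); with |LT| = 10.3, T = (25.2, -15.7). Then |FT| = |T − F| = 29.7.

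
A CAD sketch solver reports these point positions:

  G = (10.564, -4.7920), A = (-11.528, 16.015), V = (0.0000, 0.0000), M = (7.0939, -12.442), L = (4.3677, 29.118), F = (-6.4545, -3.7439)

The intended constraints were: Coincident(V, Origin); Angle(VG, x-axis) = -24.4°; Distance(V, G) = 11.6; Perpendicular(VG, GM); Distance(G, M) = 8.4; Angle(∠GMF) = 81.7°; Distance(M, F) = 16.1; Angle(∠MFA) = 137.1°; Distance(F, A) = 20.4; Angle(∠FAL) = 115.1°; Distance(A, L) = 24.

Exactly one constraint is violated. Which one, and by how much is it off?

Distance(A, L) = 24 — off by 3.40.

V = (0.00, 0.00) ✓; VG at -24.40° ✓; |VG| = 11.60 ✓; ∠(VG, GM) = 90.00° ✓; |GM| = 8.400 ✓; ∠GMF = 81.70° ✓; |MF| = 16.10 ✓; ∠MFA = 137.1° ✓; |FA| = 20.40 ✓; ∠FAL = 115.1° ✓; |AL| = 20.60 ✗.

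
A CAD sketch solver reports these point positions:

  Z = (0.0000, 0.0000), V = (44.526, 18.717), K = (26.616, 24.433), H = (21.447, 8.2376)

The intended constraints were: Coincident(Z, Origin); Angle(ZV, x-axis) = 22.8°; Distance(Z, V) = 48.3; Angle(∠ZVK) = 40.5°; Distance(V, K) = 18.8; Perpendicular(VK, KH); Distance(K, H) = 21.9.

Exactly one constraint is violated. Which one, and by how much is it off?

Distance(K, H) = 21.9 — off by 4.90.

Z = (0.00, 0.00) ✓; ZV at 22.80° ✓; |ZV| = 48.30 ✓; ∠ZVK = 40.50° ✓; |VK| = 18.80 ✓; ∠(VK, KH) = 90.00° ✓; |KH| = 17.00 ✗.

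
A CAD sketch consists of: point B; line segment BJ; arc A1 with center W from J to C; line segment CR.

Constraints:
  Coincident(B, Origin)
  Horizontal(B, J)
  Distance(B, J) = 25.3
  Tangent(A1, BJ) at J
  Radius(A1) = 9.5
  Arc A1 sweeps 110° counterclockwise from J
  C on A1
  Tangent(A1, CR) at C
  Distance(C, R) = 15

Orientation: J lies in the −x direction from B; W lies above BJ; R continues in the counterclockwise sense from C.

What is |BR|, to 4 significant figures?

34.40

B is at the origin; B and J share the same y with |BJ| = 25.3 and J on the −x side, so J = (-25.30, 0.000). Since A1 is tangent to BJ there, WJ ⟂ BJ, so W = J + (0, 9.5) = (-25.30, 9.500). On A1, J sits at bearing -90° from W; a 110° counterclockwise sweep puts C at bearing 20°, so C = W + 9.5·(cos 20°, sin 20°) = (-16.37, 12.75). A1 meets CR tangentially, so WC is at right angles to CR, so CR runs along (−sin 20°, cos 20°); with |CR| = 15.0, R = (-21.50, 26.84). Then |BR| = |R − B| = 34.40.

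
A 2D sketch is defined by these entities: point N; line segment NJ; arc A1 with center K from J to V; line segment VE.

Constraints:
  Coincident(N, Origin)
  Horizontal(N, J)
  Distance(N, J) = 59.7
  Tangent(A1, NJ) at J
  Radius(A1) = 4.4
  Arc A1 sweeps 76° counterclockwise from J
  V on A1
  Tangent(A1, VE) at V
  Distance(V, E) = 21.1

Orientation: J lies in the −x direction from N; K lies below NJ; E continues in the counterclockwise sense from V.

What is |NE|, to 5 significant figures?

73.062

On A1, J sits at bearing 90° from K; a 76° counterclockwise sweep puts V at bearing 166°, so V = K + 4.4·(cos 166°, sin 166°) = (-63.969, -3.3355). Tangency of A1 to VE means the radius KV is perpendicular to VE, so VE runs along (−sin 166°, cos 166°); with |VE| = 21.1, E = (-69.074, -23.809). Then |NE| = |E − N| = 73.062.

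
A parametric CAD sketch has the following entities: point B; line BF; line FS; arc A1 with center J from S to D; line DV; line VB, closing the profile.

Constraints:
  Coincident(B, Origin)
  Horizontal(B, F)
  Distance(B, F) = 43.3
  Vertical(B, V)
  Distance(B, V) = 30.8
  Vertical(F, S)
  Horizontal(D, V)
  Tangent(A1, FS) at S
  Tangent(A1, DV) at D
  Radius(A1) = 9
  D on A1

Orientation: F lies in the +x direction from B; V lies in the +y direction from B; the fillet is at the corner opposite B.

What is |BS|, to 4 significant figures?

48.48

B is at the origin; BF is horizontal with |BF| = 43.3 and F on the +x side, so F = (43.30, 0.000). BV is vertical with |BV| = 30.8 and V on the +y side, so V = (0.000, 30.80). The virtual corner opposite B is at (43.30, 30.80). A1 meets FS tangentially, so JS is at right angles to FS and A1 meets DV tangentially, so JD is at right angles to DV, with radius 9.0, so the center J sits 9.0 in from both sides at J = (34.30, 21.80). That places the tangent points at S = (43.30, 21.80) on FS and D = (34.30, 30.80) on DV. Then |BS| = |S − B| = 48.48.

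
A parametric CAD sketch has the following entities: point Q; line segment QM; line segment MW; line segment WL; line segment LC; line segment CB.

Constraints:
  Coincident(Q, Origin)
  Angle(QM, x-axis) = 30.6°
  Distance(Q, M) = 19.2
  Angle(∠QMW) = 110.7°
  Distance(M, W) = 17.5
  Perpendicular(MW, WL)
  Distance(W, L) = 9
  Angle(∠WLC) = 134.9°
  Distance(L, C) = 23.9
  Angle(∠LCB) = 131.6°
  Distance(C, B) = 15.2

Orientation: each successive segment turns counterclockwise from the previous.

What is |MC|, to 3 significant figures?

25.9

The perpendicularity gives WL at right angles to MW, so WL runs at -170°; with |WL| = 9.0, L = (4.65, 25.5). ∠WLC = 134.9° gives LC at -125° from the x-axis; with |LC| = 23.9, C = (-9.06, 5.89). Then |MC| = |C − M| = 25.9.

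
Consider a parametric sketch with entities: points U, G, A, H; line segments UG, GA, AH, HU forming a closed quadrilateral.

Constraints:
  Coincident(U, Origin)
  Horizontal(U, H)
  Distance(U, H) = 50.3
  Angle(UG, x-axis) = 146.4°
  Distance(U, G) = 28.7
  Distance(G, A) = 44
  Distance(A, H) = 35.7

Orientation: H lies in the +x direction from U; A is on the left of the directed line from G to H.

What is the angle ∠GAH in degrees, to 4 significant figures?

144.2°

Checks: UG at 146.4° ✓; |GA| = 44.00 ✓; |AH| = 35.70 ✓.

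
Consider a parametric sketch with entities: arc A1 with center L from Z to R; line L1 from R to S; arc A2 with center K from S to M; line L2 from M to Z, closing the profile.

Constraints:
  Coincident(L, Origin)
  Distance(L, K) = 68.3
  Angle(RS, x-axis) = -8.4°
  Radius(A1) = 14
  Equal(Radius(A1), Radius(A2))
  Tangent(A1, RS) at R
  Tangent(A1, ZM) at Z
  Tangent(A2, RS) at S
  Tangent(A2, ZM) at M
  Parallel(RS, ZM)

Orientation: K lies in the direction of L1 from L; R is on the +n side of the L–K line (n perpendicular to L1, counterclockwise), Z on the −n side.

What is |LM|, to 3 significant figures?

69.7

The slot axis is L1's direction at -8.4°, so u = (cos -8.4°, sin -8.4°) = (0.989, -0.146) and n = (−sin -8.4°, cos -8.4°) = (0.146, 0.989). L is at the origin and K lies 68.3 along u from L, so K = 68.3·u = (67.6, -9.98). Tangency of A1 to both parallel lines with radius 14.0 puts R and Z at L ± 14.0·n: R = (2.05, 13.8), Z = (-2.05, -13.8). Equal radii place S and M the same way about K: S = K + 14.0·n = (69.6, 3.87), M = K − 14.0·n = (65.5, -23.8). Then |LM| = |M − L| = 69.7.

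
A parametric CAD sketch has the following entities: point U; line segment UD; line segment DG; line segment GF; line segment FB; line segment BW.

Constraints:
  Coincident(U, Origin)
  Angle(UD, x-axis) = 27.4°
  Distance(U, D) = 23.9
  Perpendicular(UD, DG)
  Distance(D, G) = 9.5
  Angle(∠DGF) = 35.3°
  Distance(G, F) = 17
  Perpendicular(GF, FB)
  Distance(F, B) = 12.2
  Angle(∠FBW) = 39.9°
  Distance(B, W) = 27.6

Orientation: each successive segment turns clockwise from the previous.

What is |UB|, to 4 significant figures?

26.61

U is at the origin; UD runs at 27.4° with length 23.9, so D = (21.22, 11.00). The perpendicularity gives DG at right angles to UD, so DG runs at -62.60°; with |DG| = 9.5, G = (25.59, 2.565). ∠DGF = 35.3° gives GF at 152.7° from the x-axis; with |GF| = 17.0, F = (10.48, 10.36). GF is perpendicular to FB, so FB runs at 62.70°; with |FB| = 12.2, B = (16.08, 21.20). Then |UB| = |B − U| = 26.61.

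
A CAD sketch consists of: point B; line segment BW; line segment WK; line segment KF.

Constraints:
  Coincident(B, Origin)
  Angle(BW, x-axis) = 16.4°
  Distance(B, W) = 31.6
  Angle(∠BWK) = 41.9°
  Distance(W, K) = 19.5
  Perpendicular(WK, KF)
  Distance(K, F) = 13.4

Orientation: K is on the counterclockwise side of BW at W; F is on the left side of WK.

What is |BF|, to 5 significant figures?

8.6894

B is at the origin; BW runs at 16.4° with length 31.6, so W = 31.6·(cos 16.4°, sin 16.4°) = (30.314, 8.9220). ∠BWK = 41.9°, so WK runs at 16.4° + (180° − 41.9°) = 154.50° from the x-axis; with |WK| = 19.5, K = W + 19.5·(cos 154.50°, sin 154.50°) = (12.714, 17.317). WK is perpendicular to KF; with |KF| = 13.4 on the left of WK, F = K + 13.4·(-0.43051, -0.90259) = (6.9451, 5.2223). Then |BF| = |F − B| = 8.6894.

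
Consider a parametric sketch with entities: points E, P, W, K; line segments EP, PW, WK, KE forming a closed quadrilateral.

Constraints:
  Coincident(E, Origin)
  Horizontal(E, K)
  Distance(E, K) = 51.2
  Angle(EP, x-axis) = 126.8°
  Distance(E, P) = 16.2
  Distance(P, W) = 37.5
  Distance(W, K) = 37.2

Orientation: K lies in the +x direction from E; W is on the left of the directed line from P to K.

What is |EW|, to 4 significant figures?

36.68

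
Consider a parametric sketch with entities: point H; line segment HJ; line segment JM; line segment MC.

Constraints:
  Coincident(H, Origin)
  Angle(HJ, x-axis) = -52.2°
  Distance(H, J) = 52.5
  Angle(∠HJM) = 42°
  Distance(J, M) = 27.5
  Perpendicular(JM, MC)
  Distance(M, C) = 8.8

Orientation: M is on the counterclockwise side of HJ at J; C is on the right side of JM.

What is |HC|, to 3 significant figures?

45.4

H is at the origin; HJ runs at -52.2° with length 52.5, so J = 52.5·(cos -52.2°, sin -52.2°) = (32.2, -41.5). ∠HJM = 42.0°, so JM runs at -52.2° + (180° − 42.0°) = 85.8° from the x-axis; with |JM| = 27.5, M = J + 27.5·(cos 85.8°, sin 85.8°) = (34.2, -14.1). JM is perpendicular to MC; with |MC| = 8.8 on the right of JM, C = M + 8.8·(0.997, -0.0732) = (43.0, -14.7). Then |HC| = |C − H| = 45.4.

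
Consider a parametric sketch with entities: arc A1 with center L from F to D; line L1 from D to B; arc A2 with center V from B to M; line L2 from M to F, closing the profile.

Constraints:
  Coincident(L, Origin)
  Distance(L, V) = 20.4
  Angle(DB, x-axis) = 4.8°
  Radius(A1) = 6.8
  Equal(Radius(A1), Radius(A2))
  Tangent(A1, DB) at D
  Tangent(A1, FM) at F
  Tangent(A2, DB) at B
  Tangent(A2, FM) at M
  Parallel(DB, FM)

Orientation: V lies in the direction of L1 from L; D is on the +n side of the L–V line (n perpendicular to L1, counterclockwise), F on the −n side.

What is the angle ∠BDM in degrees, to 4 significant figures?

33.69°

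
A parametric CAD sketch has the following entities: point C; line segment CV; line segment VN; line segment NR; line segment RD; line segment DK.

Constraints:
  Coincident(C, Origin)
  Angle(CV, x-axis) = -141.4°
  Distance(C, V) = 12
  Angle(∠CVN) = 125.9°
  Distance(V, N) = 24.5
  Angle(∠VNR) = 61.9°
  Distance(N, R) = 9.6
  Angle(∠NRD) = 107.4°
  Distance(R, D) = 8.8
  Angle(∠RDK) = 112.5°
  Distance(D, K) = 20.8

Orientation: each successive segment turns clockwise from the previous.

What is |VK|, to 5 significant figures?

15.266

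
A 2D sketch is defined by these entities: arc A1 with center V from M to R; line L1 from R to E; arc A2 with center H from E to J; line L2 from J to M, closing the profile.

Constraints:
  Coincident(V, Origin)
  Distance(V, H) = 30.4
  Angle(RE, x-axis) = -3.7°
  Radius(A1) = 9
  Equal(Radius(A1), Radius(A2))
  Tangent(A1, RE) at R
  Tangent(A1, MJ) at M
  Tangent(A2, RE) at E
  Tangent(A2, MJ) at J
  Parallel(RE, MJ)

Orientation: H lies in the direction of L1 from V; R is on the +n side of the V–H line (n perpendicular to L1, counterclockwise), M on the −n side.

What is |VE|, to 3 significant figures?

31.7

Tangency of A1 to both parallel lines with radius 9.0 puts R and M at V ± 9.0·n: R = (0.581, 8.98), M = (-0.581, -8.98). Equal radii place E and J the same way about H: E = H + 9.0·n = (30.9, 7.02), J = H − 9.0·n = (29.8, -10.9). Then |VE| = |E − V| = 31.7.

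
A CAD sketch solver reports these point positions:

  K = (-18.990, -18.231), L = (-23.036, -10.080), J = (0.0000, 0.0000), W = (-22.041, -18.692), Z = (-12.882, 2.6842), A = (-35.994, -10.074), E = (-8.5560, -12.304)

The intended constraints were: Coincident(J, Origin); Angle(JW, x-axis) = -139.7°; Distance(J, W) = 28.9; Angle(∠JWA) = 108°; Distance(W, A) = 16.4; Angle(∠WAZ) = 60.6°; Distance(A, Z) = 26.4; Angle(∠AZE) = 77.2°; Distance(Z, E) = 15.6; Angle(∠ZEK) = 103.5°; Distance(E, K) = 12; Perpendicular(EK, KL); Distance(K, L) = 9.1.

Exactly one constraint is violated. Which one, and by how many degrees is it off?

Perpendicular(EK, KL) — off by 3.20°.

J = (0.00, 0.00) ✓; JW at -139.7° ✓; |JW| = 28.90 ✓; ∠JWA = 108.0° ✓; |WA| = 16.40 ✓; ∠WAZ = 60.60° ✓; |AZ| = 26.40 ✓; ∠AZE = 77.20° ✓; |ZE| = 15.60 ✓; ∠ZEK = 103.5° ✓; |EK| = 12.00 ✓; ∠(EK, KL) = 93.20° ✗; |KL| = 9.100 ✓.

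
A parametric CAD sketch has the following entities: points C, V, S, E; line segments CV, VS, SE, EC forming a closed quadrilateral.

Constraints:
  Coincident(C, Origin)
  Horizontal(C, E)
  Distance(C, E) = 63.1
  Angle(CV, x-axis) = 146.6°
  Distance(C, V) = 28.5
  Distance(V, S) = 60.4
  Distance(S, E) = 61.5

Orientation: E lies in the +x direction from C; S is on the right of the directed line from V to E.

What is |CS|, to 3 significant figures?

35.3

Checks: |VS| = 60.40 ✓; |SE| = 61.50 ✓.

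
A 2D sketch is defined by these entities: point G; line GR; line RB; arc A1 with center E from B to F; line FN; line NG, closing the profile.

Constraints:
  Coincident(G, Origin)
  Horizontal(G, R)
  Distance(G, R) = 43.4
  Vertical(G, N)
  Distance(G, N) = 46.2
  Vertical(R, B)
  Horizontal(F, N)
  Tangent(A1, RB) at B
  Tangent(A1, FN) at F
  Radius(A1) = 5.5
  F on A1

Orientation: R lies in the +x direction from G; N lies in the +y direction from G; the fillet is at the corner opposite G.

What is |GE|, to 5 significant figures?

55.614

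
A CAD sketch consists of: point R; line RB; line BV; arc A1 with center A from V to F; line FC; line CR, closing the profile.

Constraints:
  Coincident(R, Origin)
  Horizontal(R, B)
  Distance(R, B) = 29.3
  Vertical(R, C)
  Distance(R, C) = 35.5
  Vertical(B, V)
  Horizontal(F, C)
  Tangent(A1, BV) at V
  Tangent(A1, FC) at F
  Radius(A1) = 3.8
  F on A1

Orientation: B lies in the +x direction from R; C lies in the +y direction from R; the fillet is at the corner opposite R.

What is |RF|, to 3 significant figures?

43.7

R is at the origin; R and B share the same y with |RB| = 29.3 and B on the +x side, so B = (29.3, 0.00). R and C share the same x with |RC| = 35.5 and C on the +y side, so C = (0.00, 35.5). The virtual corner opposite R is at (29.3, 35.5). The tangent condition forces AV to be normal to BV and tangency of A1 to FC means the radius AF is perpendicular to FC, with radius 3.8, so the center A sits 3.8 in from both sides at A = (25.5, 31.7). That places the tangent points at V = (29.3, 31.7) on BV and F = (25.5, 35.5) on FC. Then |RF| = |F − R| = 43.7.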